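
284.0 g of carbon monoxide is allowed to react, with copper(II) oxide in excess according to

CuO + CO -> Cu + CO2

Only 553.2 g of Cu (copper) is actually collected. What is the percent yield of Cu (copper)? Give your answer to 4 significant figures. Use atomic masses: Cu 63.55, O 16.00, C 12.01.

M(CO) = 12.01 + 16.00 = 28.01 g/mol.
M(Cu) = 63.55 g/mol.
n(CO) = 284.00 g / 28.01 g/mol = 10.139 mol.
From the equation the CO:Cu mole ratio is 1:1, so n(Cu) = 10.139 × 1/1 = 10.139 mol.
Mass of Cu = 10.139 mol × 63.55 g/mol = 644.35 g.
This is the theoretical yield. Percent yield = 553.2 g / 644.35 g × 100% = 85.854%.

85.85 %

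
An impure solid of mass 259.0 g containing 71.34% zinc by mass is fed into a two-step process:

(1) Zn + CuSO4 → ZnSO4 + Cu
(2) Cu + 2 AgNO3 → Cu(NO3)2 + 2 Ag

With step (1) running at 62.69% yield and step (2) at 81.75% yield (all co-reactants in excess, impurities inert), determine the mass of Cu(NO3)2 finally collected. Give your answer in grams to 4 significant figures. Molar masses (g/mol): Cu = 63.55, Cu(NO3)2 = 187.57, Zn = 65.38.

271.7 g

Pure Zn = 259.0 × 0.7134 = 184.77 g.
n(Zn) = 184.77 / 65.38 = 2.8261 mol.
Step 1 (Zn:Cu = 1:1): theoretical n(Cu) = 2.8261 mol; at 62.69% yield, n(Cu) = 1.7717 mol.
Step 2 (Cu:Cu(NO3)2 = 1:1): theoretical n(Cu(NO3)2) = 1.7717 mol, so theoretical mass = 1.7717 × 187.57 = 332.31 g.
At 81.75% yield, actual mass of Cu(NO3)2 = 332.31 × 0.8175 = 271.67 g.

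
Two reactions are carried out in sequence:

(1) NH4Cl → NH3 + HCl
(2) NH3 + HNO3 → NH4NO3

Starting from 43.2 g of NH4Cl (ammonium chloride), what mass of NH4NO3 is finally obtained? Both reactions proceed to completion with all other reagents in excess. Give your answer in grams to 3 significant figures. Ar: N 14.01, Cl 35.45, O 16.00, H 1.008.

64.6 g

M(NH4Cl) = 14.01 + 4(1.008) + 35.45 = 53.492 g/mol.
M(NH4NO3) = 2(14.01) + 4(1.008) + 3(16.00) = 80.052 g/mol.
n(NH4Cl) = 43.20 / 53.492 = 0.8076 mol.
Step 1 gives a 1:1 ratio of NH4Cl to NH3, so n(NH3) = 0.8076 mol.
In step 2 the NH3:NH4NO3 ratio is 1:1, so n(NH4NO3) = 0.8076 mol.
Mass of NH4NO3 = 0.8076 × 80.052 = 64.65 g.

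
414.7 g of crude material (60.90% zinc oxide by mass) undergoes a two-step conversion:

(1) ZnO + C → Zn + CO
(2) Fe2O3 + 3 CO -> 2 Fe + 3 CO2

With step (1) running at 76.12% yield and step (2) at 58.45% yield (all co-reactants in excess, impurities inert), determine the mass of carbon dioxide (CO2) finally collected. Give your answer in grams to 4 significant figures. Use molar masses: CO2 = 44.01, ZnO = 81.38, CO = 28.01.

Pure ZnO = 414.7 × 0.6090 = 252.55 g.
n(ZnO) = 252.55 / 81.38 = 3.1034 mol.
Step 1 (ZnO:CO = 1:1): theoretical n(CO) = 3.1034 mol; at 76.12% yield, n(CO) = 2.3623 mol.
Step 2 (CO:CO2 = 3:3): theoretical n(CO2) = 2.3623 mol, so theoretical mass = 2.3623 × 44.01 = 103.96 g.
At 58.45% yield, actual mass of CO2 = 103.96 × 0.5845 = 60.767 g.

60.77 g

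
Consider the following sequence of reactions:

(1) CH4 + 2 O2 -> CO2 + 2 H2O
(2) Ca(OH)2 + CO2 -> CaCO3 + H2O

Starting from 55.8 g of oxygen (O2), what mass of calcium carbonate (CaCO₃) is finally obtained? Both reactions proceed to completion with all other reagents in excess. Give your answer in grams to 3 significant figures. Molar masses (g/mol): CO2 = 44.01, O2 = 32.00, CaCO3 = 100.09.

n(O2) = 55.80 / 32.00 = 1.744 mol.
Step 1 gives a 2:1 ratio of O2 to CO2, so n(CO2) = 0.8719 mol.
In step 2 the CO2:CaCO3 ratio is 1:1, so n(CaCO3) = 0.8719 mol.
Mass of CaCO3 = 0.8719 × 100.09 = 87.27 g.

87.3 g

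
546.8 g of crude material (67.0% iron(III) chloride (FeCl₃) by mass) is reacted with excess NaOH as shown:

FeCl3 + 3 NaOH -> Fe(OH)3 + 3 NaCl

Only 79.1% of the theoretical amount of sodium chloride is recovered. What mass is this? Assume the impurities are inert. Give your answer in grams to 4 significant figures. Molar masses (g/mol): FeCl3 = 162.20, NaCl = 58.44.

Pure FeCl3 available = 546.8 g × 0.670 = 366.36 g.
n(FeCl3) = 366.36 g / 162.20 g/mol = 2.2587 mol.
From the equation the FeCl3:NaCl mole ratio is 1:3, so n(NaCl) = 2.2587 × 3/1 = 6.7760 mol.
Mass of NaCl = 6.7760 mol × 58.44 g/mol = 395.99 g.
Actual mass collected = 395.99 g × 0.791 = 313.23 g.

313.2 g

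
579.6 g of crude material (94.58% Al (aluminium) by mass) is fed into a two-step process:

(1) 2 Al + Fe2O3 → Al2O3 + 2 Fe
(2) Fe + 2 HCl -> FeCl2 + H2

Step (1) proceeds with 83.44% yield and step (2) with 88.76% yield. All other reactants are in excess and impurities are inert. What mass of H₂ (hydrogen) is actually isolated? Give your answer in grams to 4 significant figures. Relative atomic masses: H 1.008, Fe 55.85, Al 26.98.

30.34 g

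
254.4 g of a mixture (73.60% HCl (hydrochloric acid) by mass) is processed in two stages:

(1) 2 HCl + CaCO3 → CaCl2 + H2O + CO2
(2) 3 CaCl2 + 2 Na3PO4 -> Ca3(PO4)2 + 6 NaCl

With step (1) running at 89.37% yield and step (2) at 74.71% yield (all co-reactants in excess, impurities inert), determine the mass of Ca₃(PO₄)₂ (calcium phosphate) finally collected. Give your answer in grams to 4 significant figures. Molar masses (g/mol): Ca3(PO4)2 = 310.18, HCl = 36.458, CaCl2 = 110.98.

177.3 g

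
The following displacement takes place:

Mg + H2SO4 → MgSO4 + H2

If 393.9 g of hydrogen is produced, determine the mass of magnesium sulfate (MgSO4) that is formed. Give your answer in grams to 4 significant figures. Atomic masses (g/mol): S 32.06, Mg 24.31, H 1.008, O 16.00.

M(H2) = 2(1.008) = 2.016 g/mol.
M(MgSO4) = 24.31 + 32.06 + 4(16.00) = 120.37 g/mol.
n(H2) = 393.90 g / 2.016 g/mol = 195.39 mol.
From the equation the H2:MgSO4 mole ratio is 1:1, so n(MgSO4) = 195.39 × 1/1 = 195.39 mol.
Mass of MgSO4 = 195.39 mol × 120.37 g/mol = 23519 g.

23520 g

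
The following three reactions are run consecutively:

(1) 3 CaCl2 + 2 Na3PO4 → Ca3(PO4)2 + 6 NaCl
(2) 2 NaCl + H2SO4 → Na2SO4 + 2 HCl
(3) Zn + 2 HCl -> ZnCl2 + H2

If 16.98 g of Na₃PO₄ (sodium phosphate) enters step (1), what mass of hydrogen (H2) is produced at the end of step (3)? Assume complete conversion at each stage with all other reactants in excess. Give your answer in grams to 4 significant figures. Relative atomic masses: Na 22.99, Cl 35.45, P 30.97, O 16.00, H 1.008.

0.3132 g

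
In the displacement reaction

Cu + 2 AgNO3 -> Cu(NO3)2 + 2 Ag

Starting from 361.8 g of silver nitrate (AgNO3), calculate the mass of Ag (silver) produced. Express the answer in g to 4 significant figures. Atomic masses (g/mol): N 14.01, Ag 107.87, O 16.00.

M(AgNO3) = 107.87 + 14.01 + 3(16.00) = 169.88 g/mol.
M(Ag) = 107.87 g/mol.
n(AgNO3) = 361.80 g / 169.88 g/mol = 2.1297 mol.
From the equation the AgNO3:Ag mole ratio is 2:2, so n(Ag) = 2.1297 × 2/2 = 2.1297 mol.
Mass of Ag = 2.1297 mol × 107.87 g/mol = 229.73 g.

229.7 g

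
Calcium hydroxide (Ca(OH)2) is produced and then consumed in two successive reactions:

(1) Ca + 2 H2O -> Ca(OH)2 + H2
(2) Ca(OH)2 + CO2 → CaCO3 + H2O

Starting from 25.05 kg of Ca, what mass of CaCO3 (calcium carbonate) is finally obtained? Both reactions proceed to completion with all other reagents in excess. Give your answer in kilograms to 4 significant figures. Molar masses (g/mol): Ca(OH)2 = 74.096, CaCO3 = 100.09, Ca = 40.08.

25.05 kg = 25050 g.
n(Ca) = 25050 / 40.08 = 625.00 mol.
Step 1 gives a 1:1 ratio of Ca to Ca(OH)2, so n(Ca(OH)2) = 625.00 mol.
In step 2 the Ca(OH)2:CaCO3 ratio is 1:1, so n(CaCO3) = 625.00 mol.
Mass of CaCO3 = 625.00 × 100.09 = 62556 g = 62.56 kg.

62.56 kg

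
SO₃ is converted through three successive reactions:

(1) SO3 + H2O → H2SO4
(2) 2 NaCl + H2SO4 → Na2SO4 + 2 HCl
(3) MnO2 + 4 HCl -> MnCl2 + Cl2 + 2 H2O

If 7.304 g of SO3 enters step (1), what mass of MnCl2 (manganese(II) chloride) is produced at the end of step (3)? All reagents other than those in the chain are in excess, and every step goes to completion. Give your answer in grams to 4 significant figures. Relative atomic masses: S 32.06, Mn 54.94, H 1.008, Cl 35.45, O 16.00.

5.740 g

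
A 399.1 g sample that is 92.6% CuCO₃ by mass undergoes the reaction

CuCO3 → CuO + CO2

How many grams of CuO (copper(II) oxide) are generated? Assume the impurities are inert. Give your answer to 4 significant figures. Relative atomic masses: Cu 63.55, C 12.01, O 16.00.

237.9 g

Mass of pure CuCO3 = 399.1 g × 0.926 = 369.57 g.
M(CuCO3) = 63.55 + 12.01 + 3(16.00) = 123.56 g/mol.
M(CuO) = 63.55 + 16.00 = 79.55 g/mol.
n(CuCO3) = 369.57 g / 123.56 g/mol = 2.9910 mol.
From the equation the CuCO3:CuO mole ratio is 1:1, so n(CuO) = 2.9910 × 1/1 = 2.9910 mol.
Mass of CuO = 2.9910 mol × 79.55 g/mol = 237.93 g.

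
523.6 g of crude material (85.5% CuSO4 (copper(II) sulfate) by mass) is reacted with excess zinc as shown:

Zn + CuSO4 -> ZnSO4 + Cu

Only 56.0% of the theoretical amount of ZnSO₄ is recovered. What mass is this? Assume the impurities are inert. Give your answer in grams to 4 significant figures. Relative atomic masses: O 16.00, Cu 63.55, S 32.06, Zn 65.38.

253.6 g

Pure CuSO4 available = 523.6 g × 0.855 = 447.68 g.
M(CuSO4) = 63.55 + 32.06 + 4(16.00) = 159.61 g/mol.
M(ZnSO4) = 65.38 + 32.06 + 4(16.00) = 161.44 g/mol.
n(CuSO4) = 447.68 g / 159.61 g/mol = 2.8048 mol.
From the equation the CuSO4:ZnSO4 mole ratio is 1:1, so n(ZnSO4) = 2.8048 × 1/1 = 2.8048 mol.
Mass of ZnSO4 = 2.8048 mol × 161.44 g/mol = 452.81 g.
Actual mass collected = 452.81 g × 0.560 = 253.57 g.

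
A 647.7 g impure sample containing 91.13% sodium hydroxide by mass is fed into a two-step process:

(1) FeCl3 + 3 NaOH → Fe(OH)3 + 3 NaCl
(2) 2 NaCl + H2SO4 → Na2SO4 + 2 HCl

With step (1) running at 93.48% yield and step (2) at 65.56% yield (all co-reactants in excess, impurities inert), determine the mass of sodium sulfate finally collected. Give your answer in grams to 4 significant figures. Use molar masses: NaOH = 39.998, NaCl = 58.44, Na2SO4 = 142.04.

Pure NaOH = 647.7 × 0.9113 = 590.25 g.
n(NaOH) = 590.25 / 39.998 = 14.757 mol.
Step 1 (NaOH:NaCl = 3:3): theoretical n(NaCl) = 14.757 mol; at 93.48% yield, n(NaCl) = 13.795 mol.
Step 2 (NaCl:Na2SO4 = 2:1): theoretical n(Na2SO4) = 6.8974 mol, so theoretical mass = 6.8974 × 142.04 = 979.71 g.
At 65.56% yield, actual mass of Na2SO4 = 979.71 × 0.6556 = 642.30 g.

642.3 g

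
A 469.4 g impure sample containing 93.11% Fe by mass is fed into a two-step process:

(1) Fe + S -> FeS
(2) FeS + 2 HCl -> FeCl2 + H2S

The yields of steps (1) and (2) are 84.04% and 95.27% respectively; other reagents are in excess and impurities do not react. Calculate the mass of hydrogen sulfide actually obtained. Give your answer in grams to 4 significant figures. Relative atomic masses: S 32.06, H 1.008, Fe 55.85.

213.5 g

Pure Fe = 469.4 × 0.9311 = 437.06 g.
M(Fe) = 55.85 g/mol.
M(H2S) = 2(1.008) + 32.06 = 34.076 g/mol.
n(Fe) = 437.06 / 55.85 = 7.8256 mol.
Step 1 (Fe:FeS = 1:1): theoretical n(FeS) = 7.8256 mol; at 84.04% yield, n(FeS) = 6.5766 mol.
Step 2 (FeS:H2S = 1:1): theoretical n(H2S) = 6.5766 mol, so theoretical mass = 6.5766 × 34.076 = 224.10 g.
At 95.27% yield, actual mass of H2S = 224.10 × 0.9527 = 213.50 g.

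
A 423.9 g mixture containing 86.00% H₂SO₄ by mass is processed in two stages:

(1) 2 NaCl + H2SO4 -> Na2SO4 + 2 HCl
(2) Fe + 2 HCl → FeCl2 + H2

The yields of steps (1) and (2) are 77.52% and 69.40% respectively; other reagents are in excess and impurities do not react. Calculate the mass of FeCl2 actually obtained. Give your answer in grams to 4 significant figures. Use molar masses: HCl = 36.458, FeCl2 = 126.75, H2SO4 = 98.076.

Pure H2SO4 = 423.9 × 0.8600 = 364.55 g.
n(H2SO4) = 364.55 / 98.076 = 3.7171 mol.
Step 1 (H2SO4:HCl = 1:2): theoretical n(HCl) = 7.4341 mol; at 77.52% yield, n(HCl) = 5.7629 mol.
Step 2 (HCl:FeCl2 = 2:1): theoretical n(FeCl2) = 2.8815 mol, so theoretical mass = 2.8815 × 126.75 = 365.23 g.
At 69.40% yield, actual mass of FeCl2 = 365.23 × 0.6940 = 253.47 g.

253.5 g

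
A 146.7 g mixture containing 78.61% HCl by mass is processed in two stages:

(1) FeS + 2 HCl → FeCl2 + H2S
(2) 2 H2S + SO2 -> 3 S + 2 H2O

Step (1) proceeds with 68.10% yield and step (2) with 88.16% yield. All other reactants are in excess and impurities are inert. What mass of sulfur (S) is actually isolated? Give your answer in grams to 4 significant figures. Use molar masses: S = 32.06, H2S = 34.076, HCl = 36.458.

45.66 g

Pure HCl = 146.7 × 0.7861 = 115.32 g.
n(HCl) = 115.32 / 36.458 = 3.1631 mol.
Step 1 (HCl:H2S = 2:1): theoretical n(H2S) = 1.5816 mol; at 68.10% yield, n(H2S) = 1.0770 mol.
Step 2 (H2S:S = 2:3): theoretical n(S) = 1.6156 mol, so theoretical mass = 1.6156 × 32.06 = 51.795 g.
At 88.16% yield, actual mass of S = 51.795 × 0.8816 = 45.662 g.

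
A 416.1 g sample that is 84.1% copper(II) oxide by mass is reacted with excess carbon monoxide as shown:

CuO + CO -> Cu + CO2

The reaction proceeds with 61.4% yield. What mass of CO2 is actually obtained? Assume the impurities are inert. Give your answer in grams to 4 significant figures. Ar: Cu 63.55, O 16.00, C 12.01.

Pure CuO available = 416.1 g × 0.841 = 349.94 g.
M(CuO) = 63.55 + 16.00 = 79.55 g/mol.
M(CO2) = 12.01 + 2(16.00) = 44.01 g/mol.
n(CuO) = 349.94 g / 79.55 g/mol = 4.3990 mol.
From the equation the CuO:CO2 mole ratio is 1:1, so n(CO2) = 4.3990 × 1/1 = 4.3990 mol.
Mass of CO2 = 4.3990 mol × 44.01 g/mol = 193.60 g.
Actual mass collected = 193.60 g × 0.614 = 118.87 g.

118.9 g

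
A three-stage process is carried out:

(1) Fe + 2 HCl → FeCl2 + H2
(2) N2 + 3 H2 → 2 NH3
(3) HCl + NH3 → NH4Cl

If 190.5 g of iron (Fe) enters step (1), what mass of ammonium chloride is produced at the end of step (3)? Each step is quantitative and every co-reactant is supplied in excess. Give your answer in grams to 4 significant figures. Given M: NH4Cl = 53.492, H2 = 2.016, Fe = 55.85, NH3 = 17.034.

n(Fe) = 190.5 / 55.85 = 3.4109 mol.
Reaction (1): Fe→H2 ratio 1:1 ⇒ n(H2) = 3.4109 mol.
Reaction (2): H2→NH3 ratio 3:2 ⇒ n(NH3) = 2.2739 mol.
Reaction (3): NH3→NH4Cl ratio 1:1 ⇒ n(NH4Cl) = 2.2739 mol.
Mass of NH4Cl = 2.2739 × 53.492 = 121.64 g.

121.6 g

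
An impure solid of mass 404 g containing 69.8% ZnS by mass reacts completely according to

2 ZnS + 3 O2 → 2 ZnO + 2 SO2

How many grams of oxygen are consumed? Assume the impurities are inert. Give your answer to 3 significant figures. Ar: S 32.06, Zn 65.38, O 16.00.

139 g

Mass of pure ZnS = 404 g × 0.698 = 282.0 g.
M(ZnS) = 65.38 + 32.06 = 97.44 g/mol.
M(O2) = 2(16.00) = 32.00 g/mol.
n(ZnS) = 282.0 g / 97.44 g/mol = 2.894 mol.
From the equation the ZnS:O2 mole ratio is 2:3, so n(O2) = 2.894 × 3/2 = 4.341 mol.
Mass of O2 = 4.341 mol × 32.00 g/mol = 138.9 g.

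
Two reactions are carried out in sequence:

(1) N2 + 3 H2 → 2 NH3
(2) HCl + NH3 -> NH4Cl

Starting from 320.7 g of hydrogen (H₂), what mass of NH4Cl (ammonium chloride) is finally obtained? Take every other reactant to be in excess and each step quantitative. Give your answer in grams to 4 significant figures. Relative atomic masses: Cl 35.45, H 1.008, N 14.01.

5673 g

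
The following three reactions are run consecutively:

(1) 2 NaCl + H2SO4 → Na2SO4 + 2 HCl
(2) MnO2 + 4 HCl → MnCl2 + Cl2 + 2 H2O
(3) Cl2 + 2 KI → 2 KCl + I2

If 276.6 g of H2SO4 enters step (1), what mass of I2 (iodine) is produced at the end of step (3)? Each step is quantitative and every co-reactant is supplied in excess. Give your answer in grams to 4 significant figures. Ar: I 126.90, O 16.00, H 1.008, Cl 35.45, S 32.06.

357.9 g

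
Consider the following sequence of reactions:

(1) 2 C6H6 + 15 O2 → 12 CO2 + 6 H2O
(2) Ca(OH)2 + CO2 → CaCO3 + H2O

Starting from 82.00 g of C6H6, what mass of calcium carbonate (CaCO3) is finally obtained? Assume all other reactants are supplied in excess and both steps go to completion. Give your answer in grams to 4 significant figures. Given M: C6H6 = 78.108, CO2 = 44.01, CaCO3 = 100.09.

n(C6H6) = 82.000 / 78.108 = 1.0498 mol.
Step 1 gives a 2:12 ratio of C6H6 to CO2, so n(CO2) = 6.2990 mol.
In step 2 the CO2:CaCO3 ratio is 1:1, so n(CaCO3) = 6.2990 mol.
Mass of CaCO3 = 6.2990 × 100.09 = 630.46 g.

630.5 g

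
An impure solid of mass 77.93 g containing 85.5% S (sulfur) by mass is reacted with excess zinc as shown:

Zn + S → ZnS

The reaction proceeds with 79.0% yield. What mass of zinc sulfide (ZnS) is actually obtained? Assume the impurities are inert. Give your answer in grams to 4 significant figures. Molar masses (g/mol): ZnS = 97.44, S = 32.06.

160.0 g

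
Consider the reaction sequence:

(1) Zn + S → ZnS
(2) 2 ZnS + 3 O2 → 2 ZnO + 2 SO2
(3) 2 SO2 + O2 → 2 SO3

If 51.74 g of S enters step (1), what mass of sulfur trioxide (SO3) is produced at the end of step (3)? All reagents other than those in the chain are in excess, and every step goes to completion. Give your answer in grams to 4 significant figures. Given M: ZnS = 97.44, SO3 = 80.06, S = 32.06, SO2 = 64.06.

129.2 g

n(S) = 51.74 / 32.06 = 1.6138 mol.
Reaction (1): S→ZnS ratio 1:1 ⇒ n(ZnS) = 1.6138 mol.
Reaction (2): ZnS→SO2 ratio 2:2 ⇒ n(SO2) = 1.6138 mol.
Reaction (3): SO2→SO3 ratio 2:2 ⇒ n(SO3) = 1.6138 mol.
Mass of SO3 = 1.6138 × 80.06 = 129.20 g.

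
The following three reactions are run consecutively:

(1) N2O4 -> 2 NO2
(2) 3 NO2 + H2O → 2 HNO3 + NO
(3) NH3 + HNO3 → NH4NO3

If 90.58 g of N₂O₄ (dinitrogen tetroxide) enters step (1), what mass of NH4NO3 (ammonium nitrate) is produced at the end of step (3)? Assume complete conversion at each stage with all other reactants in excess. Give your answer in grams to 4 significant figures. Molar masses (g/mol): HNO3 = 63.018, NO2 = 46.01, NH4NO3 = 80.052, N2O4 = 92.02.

105.1 g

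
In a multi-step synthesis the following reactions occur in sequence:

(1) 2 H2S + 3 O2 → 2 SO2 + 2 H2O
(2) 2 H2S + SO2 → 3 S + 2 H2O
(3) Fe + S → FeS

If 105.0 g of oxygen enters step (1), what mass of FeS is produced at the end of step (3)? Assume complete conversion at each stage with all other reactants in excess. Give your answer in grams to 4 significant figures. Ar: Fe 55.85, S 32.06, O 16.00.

576.9 g

M(O2) = 2(16.00) = 32.00 g/mol.
M(FeS) = 55.85 + 32.06 = 87.91 g/mol.
n(O2) = 105.0 / 32.00 = 3.2812 mol.
Reaction (1): O2→SO2 ratio 3:2 ⇒ n(SO2) = 2.1875 mol.
Reaction (2): SO2→S ratio 1:3 ⇒ n(S) = 6.5625 mol.
Reaction (3): S→FeS ratio 1:1 ⇒ n(FeS) = 6.5625 mol.
Mass of FeS = 6.5625 × 87.91 = 576.91 g.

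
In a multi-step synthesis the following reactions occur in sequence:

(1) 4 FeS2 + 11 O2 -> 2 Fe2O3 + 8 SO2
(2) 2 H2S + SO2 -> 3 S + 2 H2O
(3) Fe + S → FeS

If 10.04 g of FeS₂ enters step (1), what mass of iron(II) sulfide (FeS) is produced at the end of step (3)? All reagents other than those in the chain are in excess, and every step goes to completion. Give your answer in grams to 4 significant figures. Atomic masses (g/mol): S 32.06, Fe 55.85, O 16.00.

M(FeS2) = 55.85 + 2(32.06) = 119.97 g/mol.
M(FeS) = 55.85 + 32.06 = 87.91 g/mol.
n(FeS2) = 10.04 / 119.97 = 0.083688 mol.
Reaction (1): FeS2→SO2 ratio 4:8 ⇒ n(SO2) = 0.16738 mol.
Reaction (2): SO2→S ratio 1:3 ⇒ n(S) = 0.50213 mol.
Reaction (3): S→FeS ratio 1:1 ⇒ n(FeS) = 0.50213 mol.
Mass of FeS = 0.50213 × 87.91 = 44.142 g.

44.14 g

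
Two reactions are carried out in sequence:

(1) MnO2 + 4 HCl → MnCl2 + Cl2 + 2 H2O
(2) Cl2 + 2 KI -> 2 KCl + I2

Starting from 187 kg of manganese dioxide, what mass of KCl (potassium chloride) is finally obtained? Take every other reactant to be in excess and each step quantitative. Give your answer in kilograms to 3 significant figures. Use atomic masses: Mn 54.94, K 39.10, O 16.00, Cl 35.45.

321 kg

M(MnO2) = 54.94 + 2(16.00) = 86.94 g/mol.
M(KCl) = 39.10 + 35.45 = 74.55 g/mol.
187 kg = 187000 g.
n(MnO2) = 187000 / 86.94 = 2151 mol.
Step 1 gives a 1:1 ratio of MnO2 to Cl2, so n(Cl2) = 2151 mol.
In step 2 the Cl2:KCl ratio is 1:2, so n(KCl) = 4302 mol.
Mass of KCl = 4302 × 74.55 = 320700 g = 321 kg.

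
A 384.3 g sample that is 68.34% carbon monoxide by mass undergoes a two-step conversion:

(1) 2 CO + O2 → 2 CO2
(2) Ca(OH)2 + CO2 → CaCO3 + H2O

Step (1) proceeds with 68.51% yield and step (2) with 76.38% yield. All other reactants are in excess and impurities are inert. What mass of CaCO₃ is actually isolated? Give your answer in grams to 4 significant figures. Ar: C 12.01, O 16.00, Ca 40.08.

491.1 g

Pure CO = 384.3 × 0.6834 = 262.63 g.
M(CO) = 12.01 + 16.00 = 28.01 g/mol.
M(CaCO3) = 40.08 + 12.01 + 3(16.00) = 100.09 g/mol.
n(CO) = 262.63 / 28.01 = 9.3763 mol.
Step 1 (CO:CO2 = 2:2): theoretical n(CO2) = 9.3763 mol; at 68.51% yield, n(CO2) = 6.4237 mol.
Step 2 (CO2:CaCO3 = 1:1): theoretical n(CaCO3) = 6.4237 mol, so theoretical mass = 6.4237 × 100.09 = 642.95 g.
At 76.38% yield, actual mass of CaCO3 = 642.95 × 0.7638 = 491.08 g.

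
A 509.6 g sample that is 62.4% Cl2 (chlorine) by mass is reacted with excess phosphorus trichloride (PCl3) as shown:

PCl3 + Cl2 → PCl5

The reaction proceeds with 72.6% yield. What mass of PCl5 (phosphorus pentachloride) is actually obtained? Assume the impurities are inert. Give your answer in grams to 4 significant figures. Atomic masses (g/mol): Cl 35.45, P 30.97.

Pure Cl2 available = 509.6 g × 0.624 = 317.99 g.
M(Cl2) = 2(35.45) = 70.90 g/mol.
M(PCl5) = 30.97 + 5(35.45) = 208.22 g/mol.
n(Cl2) = 317.99 g / 70.90 g/mol = 4.4851 mol.
From the equation the Cl2:PCl5 mole ratio is 1:1, so n(PCl5) = 4.4851 × 1/1 = 4.4851 mol.
Mass of PCl5 = 4.4851 mol × 208.22 g/mol = 933.88 g.
Actual mass collected = 933.88 g × 0.726 = 678.00 g.

678.0 g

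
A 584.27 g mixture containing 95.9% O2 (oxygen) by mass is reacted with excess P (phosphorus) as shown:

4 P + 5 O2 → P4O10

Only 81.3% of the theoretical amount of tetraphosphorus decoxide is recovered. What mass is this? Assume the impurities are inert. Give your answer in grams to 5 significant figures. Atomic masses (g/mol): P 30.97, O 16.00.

808.23 g

Pure O2 available = 584.27 g × 0.959 = 560.315 g.
M(O2) = 2(16.00) = 32.00 g/mol.
M(P4O10) = 4(30.97) + 10(16.00) = 283.88 g/mol.
n(O2) = 560.315 g / 32.00 g/mol = 17.5098 mol.
From the equation the O2:P4O10 mole ratio is 5:1, so n(P4O10) = 17.5098 × 1/5 = 3.50197 mol.
Mass of P4O10 = 3.50197 mol × 283.88 g/mol = 994.139 g.
Actual mass collected = 994.139 g × 0.813 = 808.235 g.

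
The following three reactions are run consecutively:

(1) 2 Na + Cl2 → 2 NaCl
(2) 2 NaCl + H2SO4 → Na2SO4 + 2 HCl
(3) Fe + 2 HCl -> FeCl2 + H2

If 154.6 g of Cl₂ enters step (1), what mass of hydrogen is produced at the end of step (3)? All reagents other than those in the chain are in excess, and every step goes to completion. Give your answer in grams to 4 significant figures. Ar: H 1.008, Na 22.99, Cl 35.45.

4.396 g

M(Cl2) = 2(35.45) = 70.90 g/mol.
M(H2) = 2(1.008) = 2.016 g/mol.
n(Cl2) = 154.6 / 70.90 = 2.1805 mol.
Reaction (1): Cl2→NaCl ratio 1:2 ⇒ n(NaCl) = 4.3611 mol.
Reaction (2): NaCl→HCl ratio 2:2 ⇒ n(HCl) = 4.3611 mol.
Reaction (3): HCl→H2 ratio 2:1 ⇒ n(H2) = 2.1805 mol.
Mass of H2 = 2.1805 × 2.016 = 4.3960 g.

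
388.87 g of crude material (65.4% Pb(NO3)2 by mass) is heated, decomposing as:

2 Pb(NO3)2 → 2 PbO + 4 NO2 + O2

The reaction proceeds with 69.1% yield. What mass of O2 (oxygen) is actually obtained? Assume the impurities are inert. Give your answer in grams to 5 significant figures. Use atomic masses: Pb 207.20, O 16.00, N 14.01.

8.4891 g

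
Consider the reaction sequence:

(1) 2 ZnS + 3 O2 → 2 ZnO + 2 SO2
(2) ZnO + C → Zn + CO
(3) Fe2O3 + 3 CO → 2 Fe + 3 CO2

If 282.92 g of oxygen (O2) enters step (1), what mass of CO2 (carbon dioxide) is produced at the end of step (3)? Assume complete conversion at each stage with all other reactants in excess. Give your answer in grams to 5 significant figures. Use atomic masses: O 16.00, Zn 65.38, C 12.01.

M(O2) = 2(16.00) = 32.00 g/mol.
M(CO2) = 12.01 + 2(16.00) = 44.01 g/mol.
n(O2) = 282.92 / 32.00 = 8.84125 mol.
Reaction (1): O2→ZnO ratio 3:2 ⇒ n(ZnO) = 5.89417 mol.
Reaction (2): ZnO→CO ratio 1:1 ⇒ n(CO) = 5.89417 mol.
Reaction (3): CO→CO2 ratio 3:3 ⇒ n(CO2) = 5.89417 mol.
Mass of CO2 = 5.89417 × 44.01 = 259.402 g.

259.40 g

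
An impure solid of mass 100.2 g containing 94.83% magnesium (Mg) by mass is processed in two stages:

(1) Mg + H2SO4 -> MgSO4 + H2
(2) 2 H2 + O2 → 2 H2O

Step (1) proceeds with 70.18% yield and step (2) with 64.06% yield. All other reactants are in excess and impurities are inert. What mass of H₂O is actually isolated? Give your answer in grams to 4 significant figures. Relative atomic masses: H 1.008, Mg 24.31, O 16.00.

Pure Mg = 100.2 × 0.9483 = 95.020 g.
M(Mg) = 24.31 g/mol.
M(H2O) = 2(1.008) + 16.00 = 18.016 g/mol.
n(Mg) = 95.020 / 24.31 = 3.9087 mol.
Step 1 (Mg:H2 = 1:1): theoretical n(H2) = 3.9087 mol; at 70.18% yield, n(H2) = 2.7431 mol.
Step 2 (H2:H2O = 2:2): theoretical n(H2O) = 2.7431 mol, so theoretical mass = 2.7431 × 18.016 = 49.420 g.
At 64.06% yield, actual mass of H2O = 49.420 × 0.6406 = 31.658 g.

31.66 g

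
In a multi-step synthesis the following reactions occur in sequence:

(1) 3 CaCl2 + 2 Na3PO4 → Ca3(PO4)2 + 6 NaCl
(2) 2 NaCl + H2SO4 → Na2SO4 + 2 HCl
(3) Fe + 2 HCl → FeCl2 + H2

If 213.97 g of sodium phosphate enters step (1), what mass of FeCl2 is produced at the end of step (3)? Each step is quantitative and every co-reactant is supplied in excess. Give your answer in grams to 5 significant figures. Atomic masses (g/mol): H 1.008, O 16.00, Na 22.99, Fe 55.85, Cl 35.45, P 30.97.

248.15 g

M(Na3PO4) = 3(22.99) + 30.97 + 4(16.00) = 163.94 g/mol.
M(FeCl2) = 55.85 + 2(35.45) = 126.75 g/mol.
n(Na3PO4) = 213.97 / 163.94 = 1.30517 mol.
Reaction (1): Na3PO4→NaCl ratio 2:6 ⇒ n(NaCl) = 3.91552 mol.
Reaction (2): NaCl→HCl ratio 2:2 ⇒ n(HCl) = 3.91552 mol.
Reaction (3): HCl→FeCl2 ratio 2:1 ⇒ n(FeCl2) = 1.95776 mol.
Mass of FeCl2 = 1.95776 × 126.75 = 248.146 g.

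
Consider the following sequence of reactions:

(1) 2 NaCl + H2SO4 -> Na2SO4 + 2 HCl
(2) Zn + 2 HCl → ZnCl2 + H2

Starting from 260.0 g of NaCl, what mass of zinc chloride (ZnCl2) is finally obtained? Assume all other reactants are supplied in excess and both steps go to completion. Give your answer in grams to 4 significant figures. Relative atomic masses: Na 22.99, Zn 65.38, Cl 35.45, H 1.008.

M(NaCl) = 22.99 + 35.45 = 58.44 g/mol.
M(ZnCl2) = 65.38 + 2(35.45) = 136.28 g/mol.
n(NaCl) = 260.00 / 58.44 = 4.4490 mol.
Step 1 gives a 2:2 ratio of NaCl to HCl, so n(HCl) = 4.4490 mol.
In step 2 the HCl:ZnCl2 ratio is 2:1, so n(ZnCl2) = 2.2245 mol.
Mass of ZnCl2 = 2.2245 × 136.28 = 303.16 g.

303.2 g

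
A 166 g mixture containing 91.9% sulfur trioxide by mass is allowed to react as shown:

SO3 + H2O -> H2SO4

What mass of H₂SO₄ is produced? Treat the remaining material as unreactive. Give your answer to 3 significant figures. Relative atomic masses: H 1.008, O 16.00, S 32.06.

Mass of pure SO3 = 166 g × 0.919 = 152.6 g.
M(SO3) = 32.06 + 3(16.00) = 80.06 g/mol.
M(H2SO4) = 2(1.008) + 32.06 + 4(16.00) = 98.076 g/mol.
n(SO3) = 152.6 g / 80.06 g/mol = 1.905 mol.
From the equation the SO3:H2SO4 mole ratio is 1:1, so n(H2SO4) = 1.905 × 1/1 = 1.905 mol.
Mass of H2SO4 = 1.905 mol × 98.076 g/mol = 186.9 g.

187 g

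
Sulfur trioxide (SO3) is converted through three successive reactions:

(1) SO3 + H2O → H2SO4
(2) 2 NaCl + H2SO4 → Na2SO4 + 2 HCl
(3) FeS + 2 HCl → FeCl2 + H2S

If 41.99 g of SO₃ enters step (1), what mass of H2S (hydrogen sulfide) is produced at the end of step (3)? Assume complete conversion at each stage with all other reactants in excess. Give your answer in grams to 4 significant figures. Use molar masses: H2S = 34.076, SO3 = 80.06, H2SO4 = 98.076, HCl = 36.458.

n(SO3) = 41.99 / 80.06 = 0.52448 mol.
Reaction (1): SO3→H2SO4 ratio 1:1 ⇒ n(H2SO4) = 0.52448 mol.
Reaction (2): H2SO4→HCl ratio 1:2 ⇒ n(HCl) = 1.0490 mol.
Reaction (3): HCl→H2S ratio 2:1 ⇒ n(H2S) = 0.52448 mol.
Mass of H2S = 0.52448 × 34.076 = 17.872 g.

17.87 g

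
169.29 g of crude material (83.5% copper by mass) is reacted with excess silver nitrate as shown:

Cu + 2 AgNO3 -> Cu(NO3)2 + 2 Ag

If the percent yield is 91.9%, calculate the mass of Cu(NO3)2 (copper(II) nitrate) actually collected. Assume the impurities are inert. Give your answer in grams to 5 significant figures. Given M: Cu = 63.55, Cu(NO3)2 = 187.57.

Pure Cu available = 169.29 g × 0.835 = 141.357 g.
n(Cu) = 141.357 g / 63.55 g/mol = 2.22435 mol.
From the equation the Cu:Cu(NO3)2 mole ratio is 1:1, so n(Cu(NO3)2) = 2.22435 × 1/1 = 2.22435 mol.
Mass of Cu(NO3)2 = 2.22435 mol × 187.57 g/mol = 417.220 g.
Actual mass collected = 417.220 g × 0.919 = 383.426 g.

383.43 g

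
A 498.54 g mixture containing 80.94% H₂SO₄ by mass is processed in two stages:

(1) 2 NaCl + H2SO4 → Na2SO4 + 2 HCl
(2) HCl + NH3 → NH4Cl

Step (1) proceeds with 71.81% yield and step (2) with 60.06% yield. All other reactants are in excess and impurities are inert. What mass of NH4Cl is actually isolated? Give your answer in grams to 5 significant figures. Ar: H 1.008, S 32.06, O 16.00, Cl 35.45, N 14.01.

189.84 g

Pure H2SO4 = 498.54 × 0.8094 = 403.518 g.
M(H2SO4) = 2(1.008) + 32.06 + 4(16.00) = 98.076 g/mol.
M(NH4Cl) = 14.01 + 4(1.008) + 35.45 = 53.492 g/mol.
n(H2SO4) = 403.518 / 98.076 = 4.11434 mol.
Step 1 (H2SO4:HCl = 1:2): theoretical n(HCl) = 8.22869 mol; at 71.81% yield, n(HCl) = 5.90902 mol.
Step 2 (HCl:NH4Cl = 1:1): theoretical n(NH4Cl) = 5.90902 mol, so theoretical mass = 5.90902 × 53.492 = 316.085 g.
At 60.06% yield, actual mass of NH4Cl = 316.085 × 0.6006 = 189.841 g.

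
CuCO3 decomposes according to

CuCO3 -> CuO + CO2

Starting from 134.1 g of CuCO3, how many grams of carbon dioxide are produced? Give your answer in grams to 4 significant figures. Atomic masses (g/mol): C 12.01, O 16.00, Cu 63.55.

M(CuCO3) = 63.55 + 12.01 + 3(16.00) = 123.56 g/mol.
M(CO2) = 12.01 + 2(16.00) = 44.01 g/mol.
n(CuCO3) = 134.10 g / 123.56 g/mol = 1.0853 mol.
From the equation the CuCO3:CO2 mole ratio is 1:1, so n(CO2) = 1.0853 × 1/1 = 1.0853 mol.
Mass of CO2 = 1.0853 mol × 44.01 g/mol = 47.764 g.

47.76 g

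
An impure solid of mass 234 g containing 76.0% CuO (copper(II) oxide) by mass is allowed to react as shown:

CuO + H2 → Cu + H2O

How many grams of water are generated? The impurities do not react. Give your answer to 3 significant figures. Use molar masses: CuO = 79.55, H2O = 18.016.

Mass of pure CuO = 234 g × 0.760 = 177.8 g.
n(CuO) = 177.8 g / 79.55 g/mol = 2.236 mol.
From the equation the CuO:H2O mole ratio is 1:1, so n(H2O) = 2.236 × 1/1 = 2.236 mol.
Mass of H2O = 2.236 mol × 18.016 g/mol = 40.28 g.

40.3 g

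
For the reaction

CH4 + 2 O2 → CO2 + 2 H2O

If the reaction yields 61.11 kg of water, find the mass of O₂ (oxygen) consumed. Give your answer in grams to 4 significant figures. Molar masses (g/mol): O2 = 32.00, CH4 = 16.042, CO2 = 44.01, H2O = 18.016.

108500 g

Convert: 61.11 kg = 61110 g.
n(H2O) = 61110 g / 18.016 g/mol = 3392.0 mol.
From the equation the H2O:O2 mole ratio is 2:2, so n(O2) = 3392.0 × 2/2 = 3392.0 mol.
Mass of O2 = 3392.0 mol × 32.00 g/mol = 108540 g.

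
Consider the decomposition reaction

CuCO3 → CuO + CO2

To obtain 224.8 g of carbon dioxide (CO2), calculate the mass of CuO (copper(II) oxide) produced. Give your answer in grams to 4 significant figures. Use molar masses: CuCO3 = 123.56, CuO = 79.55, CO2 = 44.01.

406.3 g

n(CO2) = 224.80 g / 44.01 g/mol = 5.1079 mol.
From the equation the CO2:CuO mole ratio is 1:1, so n(CuO) = 5.1079 × 1/1 = 5.1079 mol.
Mass of CuO = 5.1079 mol × 79.55 g/mol = 406.34 g.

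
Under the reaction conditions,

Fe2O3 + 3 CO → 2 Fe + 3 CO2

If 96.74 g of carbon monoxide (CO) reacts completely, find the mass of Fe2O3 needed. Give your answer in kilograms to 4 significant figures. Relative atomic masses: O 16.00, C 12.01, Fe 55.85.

M(CO) = 12.01 + 16.00 = 28.01 g/mol.
M(Fe2O3) = 2(55.85) + 3(16.00) = 159.70 g/mol.
n(CO) = 96.740 g / 28.01 g/mol = 3.4538 mol.
From the equation the CO:Fe2O3 mole ratio is 3:1, so n(Fe2O3) = 3.4538 × 1/3 = 1.1513 mol.
Mass of Fe2O3 = 1.1513 mol × 159.70 g/mol = 183.86 g.
Converting to kg: 183.86 g = 0.1839 kg.

0.1839 kg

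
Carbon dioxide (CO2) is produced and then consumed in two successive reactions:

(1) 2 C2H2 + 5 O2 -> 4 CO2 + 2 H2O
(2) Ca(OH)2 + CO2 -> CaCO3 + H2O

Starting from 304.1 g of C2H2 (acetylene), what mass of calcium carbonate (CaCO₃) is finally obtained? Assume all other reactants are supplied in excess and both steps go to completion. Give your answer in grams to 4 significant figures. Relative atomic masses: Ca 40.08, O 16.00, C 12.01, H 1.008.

2338 g

M(C2H2) = 2(12.01) + 2(1.008) = 26.036 g/mol.
M(CaCO3) = 40.08 + 12.01 + 3(16.00) = 100.09 g/mol.
n(C2H2) = 304.10 / 26.036 = 11.680 mol.
Step 1 gives a 2:4 ratio of C2H2 to CO2, so n(CO2) = 23.360 mol.
In step 2 the CO2:CaCO3 ratio is 1:1, so n(CaCO3) = 23.360 mol.
Mass of CaCO3 = 23.360 × 100.09 = 2338.1 g.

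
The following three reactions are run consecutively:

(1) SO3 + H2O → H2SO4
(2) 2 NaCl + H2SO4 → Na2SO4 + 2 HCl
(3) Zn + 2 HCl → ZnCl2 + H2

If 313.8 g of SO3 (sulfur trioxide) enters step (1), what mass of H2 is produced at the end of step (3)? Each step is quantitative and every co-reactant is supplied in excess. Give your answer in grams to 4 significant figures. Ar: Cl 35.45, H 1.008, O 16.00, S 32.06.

7.902 g

M(SO3) = 32.06 + 3(16.00) = 80.06 g/mol.
M(H2) = 2(1.008) = 2.016 g/mol.
n(SO3) = 313.8 / 80.06 = 3.9196 mol.
Reaction (1): SO3→H2SO4 ratio 1:1 ⇒ n(H2SO4) = 3.9196 mol.
Reaction (2): H2SO4→HCl ratio 1:2 ⇒ n(HCl) = 7.8391 mol.
Reaction (3): HCl→H2 ratio 2:1 ⇒ n(H2) = 3.9196 mol.
Mass of H2 = 3.9196 × 2.016 = 7.9018 g.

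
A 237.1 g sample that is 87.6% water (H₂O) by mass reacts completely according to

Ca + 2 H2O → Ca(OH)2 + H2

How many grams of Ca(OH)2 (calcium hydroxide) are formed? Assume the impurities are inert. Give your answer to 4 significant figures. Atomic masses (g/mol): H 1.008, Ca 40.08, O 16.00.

427.1 g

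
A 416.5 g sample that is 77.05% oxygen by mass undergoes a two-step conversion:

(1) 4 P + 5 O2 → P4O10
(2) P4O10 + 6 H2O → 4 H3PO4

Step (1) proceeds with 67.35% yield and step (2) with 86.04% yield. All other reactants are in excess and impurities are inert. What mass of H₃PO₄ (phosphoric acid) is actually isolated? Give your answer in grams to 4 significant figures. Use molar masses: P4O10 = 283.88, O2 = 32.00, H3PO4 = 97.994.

455.6 g

Pure O2 = 416.5 × 0.7705 = 320.91 g.
n(O2) = 320.91 / 32.00 = 10.029 mol.
Step 1 (O2:P4O10 = 5:1): theoretical n(P4O10) = 2.0057 mol; at 67.35% yield, n(P4O10) = 1.3508 mol.
Step 2 (P4O10:H3PO4 = 1:4): theoretical n(H3PO4) = 5.4034 mol, so theoretical mass = 5.4034 × 97.994 = 529.50 g.
At 86.04% yield, actual mass of H3PO4 = 529.50 × 0.8604 = 455.58 g.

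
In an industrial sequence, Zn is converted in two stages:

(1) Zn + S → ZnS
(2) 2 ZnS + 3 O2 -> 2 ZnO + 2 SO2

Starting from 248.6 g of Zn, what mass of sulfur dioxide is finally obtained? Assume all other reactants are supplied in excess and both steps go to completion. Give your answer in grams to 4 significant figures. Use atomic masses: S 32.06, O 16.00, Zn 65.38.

243.6 g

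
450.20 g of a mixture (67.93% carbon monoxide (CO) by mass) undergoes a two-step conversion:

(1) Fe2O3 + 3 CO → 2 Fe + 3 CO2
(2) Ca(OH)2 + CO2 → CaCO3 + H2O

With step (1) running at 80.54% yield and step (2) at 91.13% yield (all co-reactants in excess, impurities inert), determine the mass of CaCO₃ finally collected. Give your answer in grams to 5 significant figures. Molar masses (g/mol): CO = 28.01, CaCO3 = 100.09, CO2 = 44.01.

802.08 g

Pure CO = 450.20 × 0.6793 = 305.821 g.
n(CO) = 305.821 / 28.01 = 10.9183 mol.
Step 1 (CO:CO2 = 3:3): theoretical n(CO2) = 10.9183 mol; at 80.54% yield, n(CO2) = 8.79358 mol.
Step 2 (CO2:CaCO3 = 1:1): theoretical n(CaCO3) = 8.79358 mol, so theoretical mass = 8.79358 × 100.09 = 880.149 g.
At 91.13% yield, actual mass of CaCO3 = 880.149 × 0.9113 = 802.080 g.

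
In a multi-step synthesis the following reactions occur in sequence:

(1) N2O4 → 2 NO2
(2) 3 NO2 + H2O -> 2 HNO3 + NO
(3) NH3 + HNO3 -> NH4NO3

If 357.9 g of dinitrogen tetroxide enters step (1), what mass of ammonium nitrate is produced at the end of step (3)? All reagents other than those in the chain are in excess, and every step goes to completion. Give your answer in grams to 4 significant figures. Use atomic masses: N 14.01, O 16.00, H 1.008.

M(N2O4) = 2(14.01) + 4(16.00) = 92.02 g/mol.
M(NH4NO3) = 2(14.01) + 4(1.008) + 3(16.00) = 80.052 g/mol.
n(N2O4) = 357.9 / 92.02 = 3.8894 mol.
Reaction (1): N2O4→NO2 ratio 1:2 ⇒ n(NO2) = 7.7787 mol.
Reaction (2): NO2→HNO3 ratio 3:2 ⇒ n(HNO3) = 5.1858 mol.
Reaction (3): HNO3→NH4NO3 ratio 1:1 ⇒ n(NH4NO3) = 5.1858 mol.
Mass of NH4NO3 = 5.1858 × 80.052 = 415.14 g.

415.1 g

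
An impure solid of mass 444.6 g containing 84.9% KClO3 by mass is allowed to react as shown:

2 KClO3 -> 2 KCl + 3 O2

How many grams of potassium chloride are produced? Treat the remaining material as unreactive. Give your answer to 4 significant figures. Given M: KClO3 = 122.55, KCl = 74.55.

Mass of pure KClO3 = 444.6 g × 0.849 = 377.47 g.
n(KClO3) = 377.47 g / 122.55 g/mol = 3.0801 mol.
From the equation the KClO3:KCl mole ratio is 2:2, so n(KCl) = 3.0801 × 2/2 = 3.0801 mol.
Mass of KCl = 3.0801 mol × 74.55 g/mol = 229.62 g.

229.6 g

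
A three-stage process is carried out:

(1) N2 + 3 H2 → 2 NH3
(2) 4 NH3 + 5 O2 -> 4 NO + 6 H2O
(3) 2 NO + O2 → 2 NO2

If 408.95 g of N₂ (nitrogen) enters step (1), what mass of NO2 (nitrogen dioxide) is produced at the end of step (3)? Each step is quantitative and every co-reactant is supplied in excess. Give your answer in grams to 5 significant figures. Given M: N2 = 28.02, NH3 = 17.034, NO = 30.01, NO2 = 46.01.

1343.0 g

n(N2) = 408.95 / 28.02 = 14.5949 mol.
Reaction (1): N2→NH3 ratio 1:2 ⇒ n(NH3) = 29.1899 mol.
Reaction (2): NH3→NO ratio 4:4 ⇒ n(NO) = 29.1899 mol.
Reaction (3): NO→NO2 ratio 2:2 ⇒ n(NO2) = 29.1899 mol.
Mass of NO2 = 29.1899 × 46.01 = 1343.03 g.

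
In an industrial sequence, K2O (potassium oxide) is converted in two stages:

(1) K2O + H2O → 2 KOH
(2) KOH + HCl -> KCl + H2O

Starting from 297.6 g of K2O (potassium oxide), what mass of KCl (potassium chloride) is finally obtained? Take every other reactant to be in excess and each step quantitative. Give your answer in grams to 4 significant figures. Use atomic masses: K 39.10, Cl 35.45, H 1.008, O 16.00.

M(K2O) = 2(39.10) + 16.00 = 94.20 g/mol.
M(KCl) = 39.10 + 35.45 = 74.55 g/mol.
n(K2O) = 297.60 / 94.20 = 3.1592 mol.
Step 1 gives a 1:2 ratio of K2O to KOH, so n(KOH) = 6.3185 mol.
In step 2 the KOH:KCl ratio is 1:1, so n(KCl) = 6.3185 mol.
Mass of KCl = 6.3185 × 74.55 = 471.04 g.

471.0 g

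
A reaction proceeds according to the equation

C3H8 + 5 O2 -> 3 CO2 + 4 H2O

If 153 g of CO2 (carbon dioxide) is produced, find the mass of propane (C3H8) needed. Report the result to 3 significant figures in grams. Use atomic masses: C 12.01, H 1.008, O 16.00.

M(CO2) = 12.01 + 2(16.00) = 44.01 g/mol.
M(C3H8) = 3(12.01) + 8(1.008) = 44.094 g/mol.
n(CO2) = 153.0 g / 44.01 g/mol = 3.476 mol.
From the equation the CO2:C3H8 mole ratio is 3:1, so n(C3H8) = 3.476 × 1/3 = 1.159 mol.
Mass of C3H8 = 1.159 mol × 44.094 g/mol = 51.10 g.

51.1 g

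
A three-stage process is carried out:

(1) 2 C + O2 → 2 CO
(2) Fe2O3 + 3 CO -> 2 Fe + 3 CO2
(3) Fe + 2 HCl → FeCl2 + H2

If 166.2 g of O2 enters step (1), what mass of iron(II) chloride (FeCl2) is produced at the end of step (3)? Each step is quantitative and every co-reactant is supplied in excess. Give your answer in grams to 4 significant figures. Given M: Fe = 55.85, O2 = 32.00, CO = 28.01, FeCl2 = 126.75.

877.7 g

n(O2) = 166.2 / 32.00 = 5.1937 mol.
Reaction (1): O2→CO ratio 1:2 ⇒ n(CO) = 10.387 mol.
Reaction (2): CO→Fe ratio 3:2 ⇒ n(Fe) = 6.9250 mol.
Reaction (3): Fe→FeCl2 ratio 1:1 ⇒ n(FeCl2) = 6.9250 mol.
Mass of FeCl2 = 6.9250 × 126.75 = 877.74 g.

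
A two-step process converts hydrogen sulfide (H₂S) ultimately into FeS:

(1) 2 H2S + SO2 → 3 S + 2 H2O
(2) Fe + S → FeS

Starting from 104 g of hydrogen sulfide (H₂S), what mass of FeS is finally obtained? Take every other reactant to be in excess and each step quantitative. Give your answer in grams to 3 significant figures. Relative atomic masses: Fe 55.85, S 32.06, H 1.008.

M(H2S) = 2(1.008) + 32.06 = 34.076 g/mol.
M(FeS) = 55.85 + 32.06 = 87.91 g/mol.
n(H2S) = 104.0 / 34.076 = 3.052 mol.
Step 1 gives a 2:3 ratio of H2S to S, so n(S) = 4.578 mol.
In step 2 the S:FeS ratio is 1:1, so n(FeS) = 4.578 mol.
Mass of FeS = 4.578 × 87.91 = 402.5 g.

402 g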